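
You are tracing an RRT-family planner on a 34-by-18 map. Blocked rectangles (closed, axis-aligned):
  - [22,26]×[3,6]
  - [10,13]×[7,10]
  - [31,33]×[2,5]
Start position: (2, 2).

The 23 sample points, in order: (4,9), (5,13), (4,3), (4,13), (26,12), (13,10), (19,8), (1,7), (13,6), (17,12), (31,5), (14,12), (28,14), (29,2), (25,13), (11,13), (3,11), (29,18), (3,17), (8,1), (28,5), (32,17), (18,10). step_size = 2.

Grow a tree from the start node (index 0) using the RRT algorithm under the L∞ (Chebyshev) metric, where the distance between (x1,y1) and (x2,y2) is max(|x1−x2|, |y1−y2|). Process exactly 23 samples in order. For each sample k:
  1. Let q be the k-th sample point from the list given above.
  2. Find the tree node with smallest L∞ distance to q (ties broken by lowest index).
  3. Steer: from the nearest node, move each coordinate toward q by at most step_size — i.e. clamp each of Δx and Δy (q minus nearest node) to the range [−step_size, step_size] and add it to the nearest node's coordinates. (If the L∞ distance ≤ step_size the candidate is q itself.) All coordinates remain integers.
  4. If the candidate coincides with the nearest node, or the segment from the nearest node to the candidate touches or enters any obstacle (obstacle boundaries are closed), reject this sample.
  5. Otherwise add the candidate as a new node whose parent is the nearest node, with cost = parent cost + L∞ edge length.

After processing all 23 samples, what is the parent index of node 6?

Parent of node 6: 5

1. q=(4,9) nearest=0 d=7 new=(4,4) → add node 1 parent=0 cost=2
2. q=(5,13) nearest=1 d=9 new=(5,6) → add node 2 parent=1 cost=4
3. q=(4,3) nearest=1 d=1 new=(4,3) → add node 3 parent=1 cost=3
4. q=(4,13) nearest=2 d=7 new=(4,8) → add node 4 parent=2 cost=6
5. q=(26,12) nearest=2 d=21 new=(7,8) → add node 5 parent=2 cost=6
6. q=(13,10) nearest=5 d=6 new=(9,10) → add node 6 parent=5 cost=8
7. q=(19,8) nearest=6 d=10 new=(11,8) → blocked by [10,13]×[7,10], reject
8. q=(1,7) nearest=1 d=3 new=(2,6) → add node 7 parent=1 cost=4
9. q=(13,6) nearest=6 d=4 new=(11,8) → blocked by [10,13]×[7,10], reject
10. q=(17,12) nearest=6 d=8 new=(11,12) → add node 8 parent=6 cost=10
11. q=(31,5) nearest=8 d=20 new=(13,10) → blocked by [10,13]×[7,10], reject
12. q=(14,12) nearest=8 d=3 new=(13,12) → add node 9 parent=8 cost=12
13. q=(28,14) nearest=9 d=15 new=(15,14) → add node 10 parent=9 cost=14
14. q=(29,2) nearest=10 d=14 new=(17,12) → add node 11 parent=10 cost=16
15. q=(25,13) nearest=11 d=8 new=(19,13) → add node 12 parent=11 cost=18
16. q=(11,13) nearest=8 d=1 new=(11,13) → add node 13 parent=8 cost=11
17. q=(3,11) nearest=4 d=3 new=(3,10) → add node 14 parent=4 cost=8
18. q=(29,18) nearest=12 d=10 new=(21,15) → add node 15 parent=12 cost=20
19. q=(3,17) nearest=6 d=7 new=(7,12) → add node 16 parent=6 cost=10
20. q=(8,1) nearest=1 d=4 new=(6,2) → add node 17 parent=1 cost=4
21. q=(28,5) nearest=12 d=9 new=(21,11) → add node 18 parent=12 cost=20
22. q=(32,17) nearest=15 d=11 new=(23,17) → add node 19 parent=15 cost=22
23. q=(18,10) nearest=11 d=2 new=(18,10) → add node 20 parent=11 cost=18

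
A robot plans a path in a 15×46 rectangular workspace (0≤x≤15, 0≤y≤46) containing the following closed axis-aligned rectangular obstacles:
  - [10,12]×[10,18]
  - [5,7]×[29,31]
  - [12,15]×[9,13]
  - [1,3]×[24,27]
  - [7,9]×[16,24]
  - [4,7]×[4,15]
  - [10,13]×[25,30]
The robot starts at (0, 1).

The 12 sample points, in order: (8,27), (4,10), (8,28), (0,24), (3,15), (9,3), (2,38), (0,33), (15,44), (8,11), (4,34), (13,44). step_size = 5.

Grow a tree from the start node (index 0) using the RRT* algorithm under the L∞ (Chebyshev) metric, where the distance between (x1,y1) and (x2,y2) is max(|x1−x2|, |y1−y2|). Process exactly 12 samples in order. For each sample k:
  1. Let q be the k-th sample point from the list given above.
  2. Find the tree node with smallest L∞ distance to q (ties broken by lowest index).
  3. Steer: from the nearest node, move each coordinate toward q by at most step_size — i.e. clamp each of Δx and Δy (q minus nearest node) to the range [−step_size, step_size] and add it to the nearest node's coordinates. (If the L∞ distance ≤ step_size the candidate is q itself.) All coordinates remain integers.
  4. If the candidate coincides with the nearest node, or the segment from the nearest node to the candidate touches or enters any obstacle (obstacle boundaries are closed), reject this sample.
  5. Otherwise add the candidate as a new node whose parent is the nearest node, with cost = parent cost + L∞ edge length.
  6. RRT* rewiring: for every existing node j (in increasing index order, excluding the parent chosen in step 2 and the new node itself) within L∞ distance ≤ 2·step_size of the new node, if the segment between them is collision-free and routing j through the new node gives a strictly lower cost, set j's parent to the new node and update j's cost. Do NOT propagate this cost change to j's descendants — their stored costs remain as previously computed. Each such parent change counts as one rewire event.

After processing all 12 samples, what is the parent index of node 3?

1. q=(8,27) nearest=0 d=26 new=(5,6) → blocked by [4,7]×[4,15], reject
2. q=(4,10) nearest=0 d=9 new=(4,6) → blocked by [4,7]×[4,15], reject
3. q=(8,28) nearest=0 d=27 new=(5,6) → blocked by [4,7]×[4,15], reject
4. q=(0,24) nearest=0 d=23 new=(0,6) → add node 1 parent=0 cost=5
5. q=(3,15) nearest=1 d=9 new=(3,11) → add node 2 parent=1 cost=10
6. q=(9,3) nearest=2 d=8 new=(8,6) → blocked by [4,7]×[4,15], reject
7. q=(2,38) nearest=2 d=27 new=(2,16) → add node 3 parent=2 cost=15
8. q=(0,33) nearest=3 d=17 new=(0,21) → add node 4 parent=3 cost=20
9. q=(15,44) nearest=4 d=23 new=(5,26) → blocked by [1,3]×[24,27], reject
10. q=(8,11) nearest=2 d=5 new=(8,11) → blocked by [4,7]×[4,15], reject
11. q=(4,34) nearest=4 d=13 new=(4,26) → blocked by [1,3]×[24,27], reject
12. q=(13,44) nearest=4 d=23 new=(5,26) → blocked by [1,3]×[24,27], reject

Parent of node 3: 2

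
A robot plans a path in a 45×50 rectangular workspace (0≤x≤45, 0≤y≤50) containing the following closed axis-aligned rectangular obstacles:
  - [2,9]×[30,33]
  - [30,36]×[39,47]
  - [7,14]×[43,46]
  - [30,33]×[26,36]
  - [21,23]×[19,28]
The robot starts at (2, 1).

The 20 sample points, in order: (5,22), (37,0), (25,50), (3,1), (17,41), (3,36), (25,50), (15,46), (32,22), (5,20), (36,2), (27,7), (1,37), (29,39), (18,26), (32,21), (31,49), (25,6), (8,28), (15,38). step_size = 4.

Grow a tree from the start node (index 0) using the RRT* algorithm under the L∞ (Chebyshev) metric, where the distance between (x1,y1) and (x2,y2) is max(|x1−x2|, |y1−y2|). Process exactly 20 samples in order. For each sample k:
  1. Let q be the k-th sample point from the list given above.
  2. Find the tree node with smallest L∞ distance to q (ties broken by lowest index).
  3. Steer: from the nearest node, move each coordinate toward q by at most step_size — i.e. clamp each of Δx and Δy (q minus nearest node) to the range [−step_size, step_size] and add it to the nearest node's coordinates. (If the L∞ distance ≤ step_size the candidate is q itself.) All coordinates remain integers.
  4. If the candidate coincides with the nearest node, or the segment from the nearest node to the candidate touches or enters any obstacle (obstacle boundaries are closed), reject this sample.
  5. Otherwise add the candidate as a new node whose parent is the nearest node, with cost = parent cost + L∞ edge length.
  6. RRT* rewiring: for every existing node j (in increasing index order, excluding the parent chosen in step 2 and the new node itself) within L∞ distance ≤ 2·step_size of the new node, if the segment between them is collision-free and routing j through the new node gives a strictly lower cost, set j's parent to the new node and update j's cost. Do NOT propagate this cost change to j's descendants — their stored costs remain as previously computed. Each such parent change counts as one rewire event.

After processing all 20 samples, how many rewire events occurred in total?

1. q=(5,22) nearest=0 d=21 new=(5,5) → add node 1 parent=0 cost=4
2. q=(37,0) nearest=1 d=32 new=(9,1) → add node 2 parent=1 cost=8
3. q=(25,50) nearest=1 d=45 new=(9,9) → add node 3 parent=1 cost=8
4. q=(3,1) nearest=0 d=1 new=(3,1) → add node 4 parent=0 cost=1; rewire 2→4 (7<8)
5. q=(17,41) nearest=3 d=32 new=(13,13) → add node 5 parent=3 cost=12
6. q=(3,36) nearest=5 d=23 new=(9,17) → add node 6 parent=5 cost=16
7. q=(25,50) nearest=6 d=33 new=(13,21) → add node 7 parent=6 cost=20
8. q=(15,46) nearest=7 d=25 new=(15,25) → add node 8 parent=7 cost=24
9. q=(32,22) nearest=8 d=17 new=(19,22) → add node 9 parent=8 cost=28
10. q=(5,20) nearest=6 d=4 new=(5,20) → add node 10 parent=6 cost=20
11. q=(36,2) nearest=9 d=20 new=(23,18) → blocked by [21,23]×[19,28], reject
12. q=(27,7) nearest=5 d=14 new=(17,9) → add node 11 parent=5 cost=16
13. q=(1,37) nearest=8 d=14 new=(11,29) → add node 12 parent=8 cost=28
14. q=(29,39) nearest=8 d=14 new=(19,29) → add node 13 parent=8 cost=28
15. q=(18,26) nearest=8 d=3 new=(18,26) → add node 14 parent=8 cost=27
16. q=(32,21) nearest=9 d=13 new=(23,21) → blocked by [21,23]×[19,28], reject
17. q=(31,49) nearest=12 d=20 new=(15,33) → add node 15 parent=12 cost=32
18. q=(25,6) nearest=11 d=8 new=(21,6) → add node 16 parent=11 cost=20
19. q=(8,28) nearest=12 d=3 new=(8,28) → add node 17 parent=12 cost=31
20. q=(15,38) nearest=15 d=5 new=(15,37) → add node 18 parent=15 cost=36

Rewire events: 1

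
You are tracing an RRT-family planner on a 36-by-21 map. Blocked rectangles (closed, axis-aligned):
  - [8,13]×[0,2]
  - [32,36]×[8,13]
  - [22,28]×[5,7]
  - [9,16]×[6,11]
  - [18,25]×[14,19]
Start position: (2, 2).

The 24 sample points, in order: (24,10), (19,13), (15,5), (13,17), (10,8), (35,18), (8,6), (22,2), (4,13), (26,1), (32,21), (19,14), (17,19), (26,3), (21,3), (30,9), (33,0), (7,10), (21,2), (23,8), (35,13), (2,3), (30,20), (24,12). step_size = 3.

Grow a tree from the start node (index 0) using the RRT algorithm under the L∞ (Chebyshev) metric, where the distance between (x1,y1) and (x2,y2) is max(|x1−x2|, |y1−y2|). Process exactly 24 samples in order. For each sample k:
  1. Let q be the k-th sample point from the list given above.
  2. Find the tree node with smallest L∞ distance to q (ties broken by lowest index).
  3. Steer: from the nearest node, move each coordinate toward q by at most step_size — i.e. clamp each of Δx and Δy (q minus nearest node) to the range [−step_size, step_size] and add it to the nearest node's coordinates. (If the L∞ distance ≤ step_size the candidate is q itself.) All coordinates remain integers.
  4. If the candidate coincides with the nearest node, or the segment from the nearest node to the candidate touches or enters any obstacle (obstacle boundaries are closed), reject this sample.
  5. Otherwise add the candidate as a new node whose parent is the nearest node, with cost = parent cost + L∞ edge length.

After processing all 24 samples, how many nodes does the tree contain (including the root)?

Node count: 7

1. q=(24,10) nearest=0 d=22 new=(5,5) → add node 1 parent=0 cost=3
2. q=(19,13) nearest=1 d=14 new=(8,8) → add node 2 parent=1 cost=6
3. q=(15,5) nearest=2 d=7 new=(11,5) → blocked by [9,16]×[6,11], reject
4. q=(13,17) nearest=2 d=9 new=(11,11) → blocked by [9,16]×[6,11], reject
5. q=(10,8) nearest=2 d=2 new=(10,8) → blocked by [9,16]×[6,11], reject
6. q=(35,18) nearest=2 d=27 new=(11,11) → blocked by [9,16]×[6,11], reject
7. q=(8,6) nearest=2 d=2 new=(8,6) → add node 3 parent=2 cost=8
8. q=(22,2) nearest=2 d=14 new=(11,5) → blocked by [9,16]×[6,11], reject
9. q=(4,13) nearest=2 d=5 new=(5,11) → add node 4 parent=2 cost=9
10. q=(26,1) nearest=2 d=18 new=(11,5) → blocked by [9,16]×[6,11], reject
11. q=(32,21) nearest=2 d=24 new=(11,11) → blocked by [9,16]×[6,11], reject
12. q=(19,14) nearest=2 d=11 new=(11,11) → blocked by [9,16]×[6,11], reject
13. q=(17,19) nearest=2 d=11 new=(11,11) → blocked by [9,16]×[6,11], reject
14. q=(26,3) nearest=2 d=18 new=(11,5) → blocked by [9,16]×[6,11], reject
15. q=(21,3) nearest=2 d=13 new=(11,5) → blocked by [9,16]×[6,11], reject
16. q=(30,9) nearest=2 d=22 new=(11,9) → blocked by [9,16]×[6,11], reject
17. q=(33,0) nearest=2 d=25 new=(11,5) → blocked by [9,16]×[6,11], reject
18. q=(7,10) nearest=2 d=2 new=(7,10) → add node 5 parent=2 cost=8
19. q=(21,2) nearest=2 d=13 new=(11,5) → blocked by [9,16]×[6,11], reject
20. q=(23,8) nearest=2 d=15 new=(11,8) → blocked by [9,16]×[6,11], reject
21. q=(35,13) nearest=2 d=27 new=(11,11) → blocked by [9,16]×[6,11], reject
22. q=(2,3) nearest=0 d=1 new=(2,3) → add node 6 parent=0 cost=1
23. q=(30,20) nearest=2 d=22 new=(11,11) → blocked by [9,16]×[6,11], reject
24. q=(24,12) nearest=2 d=16 new=(11,11) → blocked by [9,16]×[6,11], reject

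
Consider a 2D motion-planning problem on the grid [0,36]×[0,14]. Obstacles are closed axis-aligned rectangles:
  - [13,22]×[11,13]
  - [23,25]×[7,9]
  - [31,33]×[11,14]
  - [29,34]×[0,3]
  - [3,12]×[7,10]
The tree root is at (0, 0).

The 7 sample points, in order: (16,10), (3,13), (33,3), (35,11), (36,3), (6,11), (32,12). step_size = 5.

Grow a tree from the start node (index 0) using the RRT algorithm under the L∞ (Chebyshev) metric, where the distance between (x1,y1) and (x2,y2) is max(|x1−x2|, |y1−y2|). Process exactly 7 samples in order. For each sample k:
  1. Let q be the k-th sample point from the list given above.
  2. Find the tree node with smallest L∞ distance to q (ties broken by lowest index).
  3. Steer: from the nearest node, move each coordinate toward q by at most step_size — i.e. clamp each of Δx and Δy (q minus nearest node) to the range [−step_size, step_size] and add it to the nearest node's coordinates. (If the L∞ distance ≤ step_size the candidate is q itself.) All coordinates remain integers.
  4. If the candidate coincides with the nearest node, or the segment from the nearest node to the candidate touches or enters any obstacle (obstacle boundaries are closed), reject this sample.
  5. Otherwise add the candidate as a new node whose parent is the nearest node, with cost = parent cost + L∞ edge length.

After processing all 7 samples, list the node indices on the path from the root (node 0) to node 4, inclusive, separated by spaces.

Path: 0 1 2 3 4

1. q=(16,10) nearest=0 d=16 new=(5,5) → add node 1 parent=0 cost=5
2. q=(3,13) nearest=1 d=8 new=(3,10) → blocked by [3,12]×[7,10], reject
3. q=(33,3) nearest=1 d=28 new=(10,3) → add node 2 parent=1 cost=10
4. q=(35,11) nearest=2 d=25 new=(15,8) → add node 3 parent=2 cost=15
5. q=(36,3) nearest=3 d=21 new=(20,3) → add node 4 parent=3 cost=20
6. q=(6,11) nearest=1 d=6 new=(6,10) → blocked by [3,12]×[7,10], reject
7. q=(32,12) nearest=4 d=12 new=(25,8) → blocked by [23,25]×[7,9], reject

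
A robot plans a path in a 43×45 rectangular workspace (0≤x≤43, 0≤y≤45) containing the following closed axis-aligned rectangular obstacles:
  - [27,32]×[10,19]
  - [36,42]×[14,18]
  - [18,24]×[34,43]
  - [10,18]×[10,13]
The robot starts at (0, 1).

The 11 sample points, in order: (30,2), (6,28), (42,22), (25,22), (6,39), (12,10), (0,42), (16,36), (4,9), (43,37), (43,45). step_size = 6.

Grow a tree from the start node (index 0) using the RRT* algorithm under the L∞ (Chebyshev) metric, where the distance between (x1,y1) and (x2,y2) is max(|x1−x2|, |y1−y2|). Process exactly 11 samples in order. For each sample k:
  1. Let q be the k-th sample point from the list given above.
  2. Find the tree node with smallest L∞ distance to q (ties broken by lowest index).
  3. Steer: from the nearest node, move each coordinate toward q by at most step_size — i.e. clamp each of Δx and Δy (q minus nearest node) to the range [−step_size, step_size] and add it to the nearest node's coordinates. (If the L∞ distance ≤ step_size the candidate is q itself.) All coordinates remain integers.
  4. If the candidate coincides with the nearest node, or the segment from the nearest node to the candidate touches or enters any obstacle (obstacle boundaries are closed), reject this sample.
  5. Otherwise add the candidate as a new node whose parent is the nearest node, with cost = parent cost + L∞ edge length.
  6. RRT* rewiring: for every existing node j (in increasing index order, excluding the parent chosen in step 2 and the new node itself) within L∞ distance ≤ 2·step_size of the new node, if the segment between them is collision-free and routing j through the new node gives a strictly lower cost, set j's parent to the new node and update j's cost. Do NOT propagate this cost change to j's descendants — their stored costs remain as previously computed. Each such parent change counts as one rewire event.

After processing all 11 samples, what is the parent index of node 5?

Parent of node 5: 4

1. q=(30,2) nearest=0 d=30 new=(6,2) → add node 1 parent=0 cost=6
2. q=(6,28) nearest=1 d=26 new=(6,8) → add node 2 parent=1 cost=12
3. q=(42,22) nearest=1 d=36 new=(12,8) → add node 3 parent=1 cost=12
4. q=(25,22) nearest=3 d=14 new=(18,14) → blocked by [10,18]×[10,13], reject
5. q=(6,39) nearest=2 d=31 new=(6,14) → add node 4 parent=2 cost=18
6. q=(12,10) nearest=3 d=2 new=(12,10) → blocked by [10,18]×[10,13], reject
7. q=(0,42) nearest=4 d=28 new=(0,20) → add node 5 parent=4 cost=24
8. q=(16,36) nearest=5 d=16 new=(6,26) → add node 6 parent=5 cost=30
9. q=(4,9) nearest=2 d=2 new=(4,9) → add node 7 parent=2 cost=14
10. q=(43,37) nearest=3 d=31 new=(18,14) → blocked by [10,18]×[10,13], reject
11. q=(43,45) nearest=2 d=37 new=(12,14) → blocked by [10,18]×[10,13], reject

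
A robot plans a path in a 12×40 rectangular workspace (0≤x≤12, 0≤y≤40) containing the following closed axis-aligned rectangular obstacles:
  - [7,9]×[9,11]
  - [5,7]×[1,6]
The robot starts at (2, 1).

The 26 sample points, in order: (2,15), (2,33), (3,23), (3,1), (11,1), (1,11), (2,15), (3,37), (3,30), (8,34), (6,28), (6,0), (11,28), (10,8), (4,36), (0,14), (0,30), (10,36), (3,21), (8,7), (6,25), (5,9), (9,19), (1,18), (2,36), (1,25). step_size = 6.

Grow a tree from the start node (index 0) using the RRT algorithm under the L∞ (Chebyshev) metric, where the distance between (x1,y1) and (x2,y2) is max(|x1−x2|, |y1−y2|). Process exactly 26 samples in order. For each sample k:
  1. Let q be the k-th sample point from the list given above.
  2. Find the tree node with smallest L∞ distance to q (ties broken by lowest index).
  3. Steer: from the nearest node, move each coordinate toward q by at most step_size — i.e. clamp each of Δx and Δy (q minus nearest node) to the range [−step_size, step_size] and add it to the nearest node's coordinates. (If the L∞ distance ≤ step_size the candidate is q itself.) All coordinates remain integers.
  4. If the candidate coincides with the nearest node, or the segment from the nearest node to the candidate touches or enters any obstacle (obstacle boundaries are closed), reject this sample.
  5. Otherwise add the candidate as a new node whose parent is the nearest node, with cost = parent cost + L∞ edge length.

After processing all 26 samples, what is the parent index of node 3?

Parent of node 3: 2

1. q=(2,15) nearest=0 d=14 new=(2,7) → add node 1 parent=0 cost=6
2. q=(2,33) nearest=1 d=26 new=(2,13) → add node 2 parent=1 cost=12
3. q=(3,23) nearest=2 d=10 new=(3,19) → add node 3 parent=2 cost=18
4. q=(3,1) nearest=0 d=1 new=(3,1) → add node 4 parent=0 cost=1
5. q=(11,1) nearest=4 d=8 new=(9,1) → blocked by [5,7]×[1,6], reject
6. q=(1,11) nearest=2 d=2 new=(1,11) → add node 5 parent=2 cost=14
7. q=(2,15) nearest=2 d=2 new=(2,15) → add node 6 parent=2 cost=14
8. q=(3,37) nearest=3 d=18 new=(3,25) → add node 7 parent=3 cost=24
9. q=(3,30) nearest=7 d=5 new=(3,30) → add node 8 parent=7 cost=29
10. q=(8,34) nearest=8 d=5 new=(8,34) → add node 9 parent=8 cost=34
11. q=(6,28) nearest=7 d=3 new=(6,28) → add node 10 parent=7 cost=27
12. q=(6,0) nearest=4 d=3 new=(6,0) → add node 11 parent=4 cost=4
13. q=(11,28) nearest=10 d=5 new=(11,28) → add node 12 parent=10 cost=32
14. q=(10,8) nearest=4 d=7 new=(9,7) → blocked by [5,7]×[1,6], reject
15. q=(4,36) nearest=9 d=4 new=(4,36) → add node 13 parent=9 cost=38
16. q=(0,14) nearest=2 d=2 new=(0,14) → add node 14 parent=2 cost=14
17. q=(0,30) nearest=8 d=3 new=(0,30) → add node 15 parent=8 cost=32
18. q=(10,36) nearest=9 d=2 new=(10,36) → add node 16 parent=9 cost=36
19. q=(3,21) nearest=3 d=2 new=(3,21) → add node 17 parent=3 cost=20
20. q=(8,7) nearest=0 d=6 new=(8,7) → blocked by [5,7]×[1,6], reject
21. q=(6,25) nearest=7 d=3 new=(6,25) → add node 18 parent=7 cost=27
22. q=(5,9) nearest=1 d=3 new=(5,9) → add node 19 parent=1 cost=9
23. q=(9,19) nearest=3 d=6 new=(9,19) → add node 20 parent=3 cost=24
24. q=(1,18) nearest=3 d=2 new=(1,18) → add node 21 parent=3 cost=20
25. q=(2,36) nearest=13 d=2 new=(2,36) → add node 22 parent=13 cost=40
26. q=(1,25) nearest=7 d=2 new=(1,25) → add node 23 parent=7 cost=26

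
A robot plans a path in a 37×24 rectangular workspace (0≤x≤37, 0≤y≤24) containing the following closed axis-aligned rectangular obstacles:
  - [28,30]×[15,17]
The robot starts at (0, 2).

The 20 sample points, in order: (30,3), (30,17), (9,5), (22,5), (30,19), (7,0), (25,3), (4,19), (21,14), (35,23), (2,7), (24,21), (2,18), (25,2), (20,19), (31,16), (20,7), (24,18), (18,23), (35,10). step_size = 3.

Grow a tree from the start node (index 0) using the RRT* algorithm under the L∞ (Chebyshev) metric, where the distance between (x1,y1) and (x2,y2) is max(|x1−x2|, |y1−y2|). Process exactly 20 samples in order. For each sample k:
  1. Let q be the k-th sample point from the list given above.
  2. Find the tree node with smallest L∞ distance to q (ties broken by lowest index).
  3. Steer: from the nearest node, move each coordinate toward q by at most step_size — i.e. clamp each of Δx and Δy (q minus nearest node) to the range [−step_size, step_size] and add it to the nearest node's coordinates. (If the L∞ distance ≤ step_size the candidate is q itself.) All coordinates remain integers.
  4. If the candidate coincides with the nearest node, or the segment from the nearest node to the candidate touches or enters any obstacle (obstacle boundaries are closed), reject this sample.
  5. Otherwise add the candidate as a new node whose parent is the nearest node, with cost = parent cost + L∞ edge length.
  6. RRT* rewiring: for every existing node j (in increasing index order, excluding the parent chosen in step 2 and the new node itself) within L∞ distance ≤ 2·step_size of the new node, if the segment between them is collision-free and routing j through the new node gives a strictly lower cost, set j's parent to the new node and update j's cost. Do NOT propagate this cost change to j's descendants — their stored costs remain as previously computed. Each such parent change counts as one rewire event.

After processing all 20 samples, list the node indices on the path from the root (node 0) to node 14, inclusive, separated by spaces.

Path: 0 1 2 3 4 5 7 14

1. q=(30,3) nearest=0 d=30 new=(3,3) → add node 1 parent=0 cost=3
2. q=(30,17) nearest=1 d=27 new=(6,6) → add node 2 parent=1 cost=6
3. q=(9,5) nearest=2 d=3 new=(9,5) → add node 3 parent=2 cost=9
4. q=(22,5) nearest=3 d=13 new=(12,5) → add node 4 parent=3 cost=12
5. q=(30,19) nearest=4 d=18 new=(15,8) → add node 5 parent=4 cost=15
6. q=(7,0) nearest=1 d=4 new=(6,0) → add node 6 parent=1 cost=6
7. q=(25,3) nearest=5 d=10 new=(18,5) → add node 7 parent=5 cost=18
8. q=(4,19) nearest=5 d=11 new=(12,11) → add node 8 parent=5 cost=18
9. q=(21,14) nearest=5 d=6 new=(18,11) → add node 9 parent=5 cost=18
10. q=(35,23) nearest=9 d=17 new=(21,14) → add node 10 parent=9 cost=21
11. q=(2,7) nearest=1 d=4 new=(2,6) → add node 11 parent=1 cost=6
12. q=(24,21) nearest=10 d=7 new=(24,17) → add node 12 parent=10 cost=24
13. q=(2,18) nearest=8 d=10 new=(9,14) → add node 13 parent=8 cost=21
14. q=(25,2) nearest=7 d=7 new=(21,2) → add node 14 parent=7 cost=21
15. q=(20,19) nearest=12 d=4 new=(21,19) → add node 15 parent=12 cost=27
16. q=(31,16) nearest=12 d=7 new=(27,16) → add node 16 parent=12 cost=27
17. q=(20,7) nearest=7 d=2 new=(20,7) → add node 17 parent=7 cost=20
18. q=(24,18) nearest=12 d=1 new=(24,18) → add node 18 parent=12 cost=25
19. q=(18,23) nearest=15 d=4 new=(18,22) → add node 19 parent=15 cost=30
20. q=(35,10) nearest=16 d=8 new=(30,13) → blocked by [28,30]×[15,17], reject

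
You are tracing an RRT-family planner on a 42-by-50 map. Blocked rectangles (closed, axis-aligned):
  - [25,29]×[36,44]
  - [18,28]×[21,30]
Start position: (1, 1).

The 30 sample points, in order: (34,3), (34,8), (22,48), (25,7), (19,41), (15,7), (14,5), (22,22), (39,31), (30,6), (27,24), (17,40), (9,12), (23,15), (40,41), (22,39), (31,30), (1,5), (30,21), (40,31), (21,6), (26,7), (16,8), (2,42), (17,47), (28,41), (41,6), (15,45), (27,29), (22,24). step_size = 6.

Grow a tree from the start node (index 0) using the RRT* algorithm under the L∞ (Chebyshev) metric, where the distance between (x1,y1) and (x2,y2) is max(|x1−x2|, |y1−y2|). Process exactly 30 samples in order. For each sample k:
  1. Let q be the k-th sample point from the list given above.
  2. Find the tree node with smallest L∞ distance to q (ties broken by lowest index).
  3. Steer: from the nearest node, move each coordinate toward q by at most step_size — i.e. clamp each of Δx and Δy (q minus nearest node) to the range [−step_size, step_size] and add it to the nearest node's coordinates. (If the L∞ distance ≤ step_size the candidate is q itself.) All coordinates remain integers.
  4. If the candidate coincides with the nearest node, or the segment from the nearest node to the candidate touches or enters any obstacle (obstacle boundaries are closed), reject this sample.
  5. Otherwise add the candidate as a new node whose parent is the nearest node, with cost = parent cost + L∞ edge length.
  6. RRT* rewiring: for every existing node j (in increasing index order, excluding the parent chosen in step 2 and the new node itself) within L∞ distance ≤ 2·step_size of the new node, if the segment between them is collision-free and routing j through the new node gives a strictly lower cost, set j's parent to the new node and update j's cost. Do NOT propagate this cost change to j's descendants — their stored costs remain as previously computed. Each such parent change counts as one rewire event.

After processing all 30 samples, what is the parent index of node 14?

Parent of node 14: 13

1. q=(34,3) nearest=0 d=33 new=(7,3) → add node 1 parent=0 cost=6
2. q=(34,8) nearest=1 d=27 new=(13,8) → add node 2 parent=1 cost=12
3. q=(22,48) nearest=2 d=40 new=(19,14) → add node 3 parent=2 cost=18
4. q=(25,7) nearest=3 d=7 new=(25,8) → add node 4 parent=3 cost=24
5. q=(19,41) nearest=3 d=27 new=(19,20) → add node 5 parent=3 cost=24
6. q=(15,7) nearest=2 d=2 new=(15,7) → add node 6 parent=2 cost=14
7. q=(14,5) nearest=6 d=2 new=(14,5) → add node 7 parent=6 cost=16
8. q=(22,22) nearest=5 d=3 new=(22,22) → blocked by [18,28]×[21,30], reject
9. q=(39,31) nearest=3 d=20 new=(25,20) → add node 8 parent=3 cost=24
10. q=(30,6) nearest=4 d=5 new=(30,6) → add node 9 parent=4 cost=29
11. q=(27,24) nearest=8 d=4 new=(27,24) → blocked by [18,28]×[21,30], reject
12. q=(17,40) nearest=5 d=20 new=(17,26) → blocked by [18,28]×[21,30], reject
13. q=(9,12) nearest=2 d=4 new=(9,12) → add node 10 parent=2 cost=16
14. q=(23,15) nearest=3 d=4 new=(23,15) → add node 11 parent=3 cost=22
15. q=(40,41) nearest=5 d=21 new=(25,26) → blocked by [18,28]×[21,30], reject
16. q=(22,39) nearest=5 d=19 new=(22,26) → blocked by [18,28]×[21,30], reject
17. q=(31,30) nearest=8 d=10 new=(31,26) → blocked by [18,28]×[21,30], reject
18. q=(1,5) nearest=0 d=4 new=(1,5) → add node 12 parent=0 cost=4; rewire 10→12 (12<16)
19. q=(30,21) nearest=8 d=5 new=(30,21) → add node 13 parent=8 cost=29
20. q=(40,31) nearest=13 d=10 new=(36,27) → add node 14 parent=13 cost=35
21. q=(21,6) nearest=4 d=4 new=(21,6) → add node 15 parent=4 cost=28
22. q=(26,7) nearest=4 d=1 new=(26,7) → add node 16 parent=4 cost=25
23. q=(16,8) nearest=6 d=1 new=(16,8) → add node 17 parent=6 cost=15; rewire 15→17 (20<28)
24. q=(2,42) nearest=5 d=22 new=(13,26) → blocked by [18,28]×[21,30], reject
25. q=(17,47) nearest=14 d=20 new=(30,33) → add node 18 parent=14 cost=41
26. q=(28,41) nearest=18 d=8 new=(28,39) → blocked by [25,29]×[36,44], reject
27. q=(41,6) nearest=9 d=11 new=(36,6) → add node 19 parent=9 cost=35
28. q=(15,45) nearest=18 d=15 new=(24,39) → blocked by [25,29]×[36,44], reject
29. q=(27,29) nearest=18 d=4 new=(27,29) → blocked by [18,28]×[21,30], reject
30. q=(22,24) nearest=5 d=4 new=(22,24) → blocked by [18,28]×[21,30], reject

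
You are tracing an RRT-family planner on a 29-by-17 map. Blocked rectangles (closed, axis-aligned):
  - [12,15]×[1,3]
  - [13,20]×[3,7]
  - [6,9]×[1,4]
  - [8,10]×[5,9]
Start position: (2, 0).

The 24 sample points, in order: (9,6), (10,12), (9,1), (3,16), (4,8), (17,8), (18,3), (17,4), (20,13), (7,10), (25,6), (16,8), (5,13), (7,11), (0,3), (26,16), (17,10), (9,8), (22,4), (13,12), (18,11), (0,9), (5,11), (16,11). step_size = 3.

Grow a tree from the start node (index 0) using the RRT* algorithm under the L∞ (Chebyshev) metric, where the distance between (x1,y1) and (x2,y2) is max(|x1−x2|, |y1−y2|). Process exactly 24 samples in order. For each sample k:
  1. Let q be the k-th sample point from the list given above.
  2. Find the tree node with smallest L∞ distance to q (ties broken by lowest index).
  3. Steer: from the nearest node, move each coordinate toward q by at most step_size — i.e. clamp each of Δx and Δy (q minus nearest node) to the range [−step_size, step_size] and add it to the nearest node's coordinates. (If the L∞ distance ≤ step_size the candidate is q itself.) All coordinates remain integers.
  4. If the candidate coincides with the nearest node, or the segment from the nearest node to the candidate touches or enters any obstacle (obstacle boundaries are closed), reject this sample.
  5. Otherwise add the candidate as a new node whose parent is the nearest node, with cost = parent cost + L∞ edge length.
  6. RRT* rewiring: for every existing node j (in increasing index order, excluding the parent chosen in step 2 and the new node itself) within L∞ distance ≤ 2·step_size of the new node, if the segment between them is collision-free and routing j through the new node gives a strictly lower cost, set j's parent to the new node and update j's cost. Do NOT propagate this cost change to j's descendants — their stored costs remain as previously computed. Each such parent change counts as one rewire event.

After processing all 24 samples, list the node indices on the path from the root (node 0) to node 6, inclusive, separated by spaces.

Path: 0 1 2 3 4 6

1. q=(9,6) nearest=0 d=7 new=(5,3) → add node 1 parent=0 cost=3
2. q=(10,12) nearest=1 d=9 new=(8,6) → blocked by [6,9]×[1,4], reject
3. q=(9,1) nearest=1 d=4 new=(8,1) → blocked by [6,9]×[1,4], reject
4. q=(3,16) nearest=1 d=13 new=(3,6) → add node 2 parent=1 cost=6
5. q=(4,8) nearest=2 d=2 new=(4,8) → add node 3 parent=2 cost=8
6. q=(17,8) nearest=1 d=12 new=(8,6) → blocked by [6,9]×[1,4], reject
7. q=(18,3) nearest=1 d=13 new=(8,3) → blocked by [6,9]×[1,4], reject
8. q=(17,4) nearest=1 d=12 new=(8,4) → blocked by [6,9]×[1,4], reject
9. q=(20,13) nearest=1 d=15 new=(8,6) → blocked by [6,9]×[1,4], reject
10. q=(7,10) nearest=3 d=3 new=(7,10) → add node 4 parent=3 cost=11
11. q=(25,6) nearest=4 d=18 new=(10,7) → blocked by [8,10]×[5,9], reject
12. q=(16,8) nearest=4 d=9 new=(10,8) → blocked by [8,10]×[5,9], reject
13. q=(5,13) nearest=4 d=3 new=(5,13) → add node 5 parent=4 cost=14
14. q=(7,11) nearest=4 d=1 new=(7,11) → add node 6 parent=4 cost=12
15. q=(0,3) nearest=0 d=3 new=(0,3) → add node 7 parent=0 cost=3
16. q=(26,16) nearest=4 d=19 new=(10,13) → add node 8 parent=4 cost=14
17. q=(17,10) nearest=8 d=7 new=(13,10) → add node 9 parent=8 cost=17
18. q=(9,8) nearest=4 d=2 new=(9,8) → blocked by [8,10]×[5,9], reject
19. q=(22,4) nearest=9 d=9 new=(16,7) → blocked by [13,20]×[3,7], reject
20. q=(13,12) nearest=9 d=2 new=(13,12) → add node 10 parent=9 cost=19
21. q=(18,11) nearest=9 d=5 new=(16,11) → add node 11 parent=9 cost=20
22. q=(0,9) nearest=2 d=3 new=(0,9) → add node 12 parent=2 cost=9
23. q=(5,11) nearest=4 d=2 new=(5,11) → add node 13 parent=4 cost=13
24. q=(16,11) nearest=11 d=0 → coincident, reject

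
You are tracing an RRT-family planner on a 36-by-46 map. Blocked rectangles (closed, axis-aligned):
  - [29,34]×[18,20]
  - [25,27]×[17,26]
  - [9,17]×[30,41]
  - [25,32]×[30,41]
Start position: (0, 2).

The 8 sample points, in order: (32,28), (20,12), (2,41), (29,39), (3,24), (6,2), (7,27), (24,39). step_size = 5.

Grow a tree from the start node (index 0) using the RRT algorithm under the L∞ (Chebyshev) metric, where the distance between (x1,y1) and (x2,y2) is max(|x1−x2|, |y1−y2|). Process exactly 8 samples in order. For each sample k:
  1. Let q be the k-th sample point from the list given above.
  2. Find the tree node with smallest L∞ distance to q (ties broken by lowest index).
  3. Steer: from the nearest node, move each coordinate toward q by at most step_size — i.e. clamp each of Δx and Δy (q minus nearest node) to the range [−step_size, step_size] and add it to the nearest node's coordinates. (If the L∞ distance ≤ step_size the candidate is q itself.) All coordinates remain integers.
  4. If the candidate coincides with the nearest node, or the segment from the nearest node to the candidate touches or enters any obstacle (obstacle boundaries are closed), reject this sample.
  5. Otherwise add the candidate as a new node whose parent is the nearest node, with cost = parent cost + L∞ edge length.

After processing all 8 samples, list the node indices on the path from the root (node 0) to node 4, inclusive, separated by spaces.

Path: 0 1 2 3 4

1. q=(32,28) nearest=0 d=32 new=(5,7) → add node 1 parent=0 cost=5
2. q=(20,12) nearest=1 d=15 new=(10,12) → add node 2 parent=1 cost=10
3. q=(2,41) nearest=2 d=29 new=(5,17) → add node 3 parent=2 cost=15
4. q=(29,39) nearest=3 d=24 new=(10,22) → add node 4 parent=3 cost=20
5. q=(3,24) nearest=3 d=7 new=(3,22) → add node 5 parent=3 cost=20
6. q=(6,2) nearest=1 d=5 new=(6,2) → add node 6 parent=1 cost=10
7. q=(7,27) nearest=4 d=5 new=(7,27) → add node 7 parent=4 cost=25
8. q=(24,39) nearest=4 d=17 new=(15,27) → add node 8 parent=4 cost=25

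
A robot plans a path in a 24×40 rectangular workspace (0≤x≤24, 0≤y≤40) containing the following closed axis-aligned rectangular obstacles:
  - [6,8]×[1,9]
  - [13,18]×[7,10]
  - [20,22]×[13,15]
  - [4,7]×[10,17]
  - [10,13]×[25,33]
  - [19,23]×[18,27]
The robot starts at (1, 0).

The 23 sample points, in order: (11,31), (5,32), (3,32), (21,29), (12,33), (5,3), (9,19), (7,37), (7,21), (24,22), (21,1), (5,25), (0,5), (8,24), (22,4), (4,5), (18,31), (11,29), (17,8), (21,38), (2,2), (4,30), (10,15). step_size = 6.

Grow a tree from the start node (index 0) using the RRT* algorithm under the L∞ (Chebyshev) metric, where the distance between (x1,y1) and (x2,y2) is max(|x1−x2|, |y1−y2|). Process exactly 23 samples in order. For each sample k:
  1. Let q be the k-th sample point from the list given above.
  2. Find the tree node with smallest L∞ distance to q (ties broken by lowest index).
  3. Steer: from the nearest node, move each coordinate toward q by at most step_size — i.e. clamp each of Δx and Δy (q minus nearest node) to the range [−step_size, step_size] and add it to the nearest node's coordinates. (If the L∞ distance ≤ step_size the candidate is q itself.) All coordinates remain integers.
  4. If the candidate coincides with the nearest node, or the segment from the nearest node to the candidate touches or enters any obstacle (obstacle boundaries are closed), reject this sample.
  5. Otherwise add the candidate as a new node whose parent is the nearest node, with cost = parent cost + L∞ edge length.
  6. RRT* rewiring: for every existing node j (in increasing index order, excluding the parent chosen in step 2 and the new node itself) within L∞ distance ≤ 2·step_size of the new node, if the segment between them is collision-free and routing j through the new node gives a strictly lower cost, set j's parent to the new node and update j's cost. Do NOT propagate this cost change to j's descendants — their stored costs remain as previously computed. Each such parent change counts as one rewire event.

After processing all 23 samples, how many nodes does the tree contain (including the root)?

1. q=(11,31) nearest=0 d=31 new=(7,6) → blocked by [6,8]×[1,9], reject
2. q=(5,32) nearest=0 d=32 new=(5,6) → add node 1 parent=0 cost=6
3. q=(3,32) nearest=1 d=26 new=(3,12) → add node 2 parent=1 cost=12
4. q=(21,29) nearest=2 d=18 new=(9,18) → blocked by [4,7]×[10,17], reject
5. q=(12,33) nearest=2 d=21 new=(9,18) → blocked by [4,7]×[10,17], reject
6. q=(5,3) nearest=1 d=3 new=(5,3) → add node 3 parent=1 cost=9
7. q=(9,19) nearest=2 d=7 new=(9,18) → blocked by [4,7]×[10,17], reject
8. q=(7,37) nearest=2 d=25 new=(7,18) → blocked by [4,7]×[10,17], reject
9. q=(7,21) nearest=2 d=9 new=(7,18) → blocked by [4,7]×[10,17], reject
10. q=(24,22) nearest=1 d=19 new=(11,12) → blocked by [6,8]×[1,9], reject
11. q=(21,1) nearest=1 d=16 new=(11,1) → blocked by [6,8]×[1,9], reject
12. q=(5,25) nearest=2 d=13 new=(5,18) → blocked by [4,7]×[10,17], reject
13. q=(0,5) nearest=0 d=5 new=(0,5) → add node 4 parent=0 cost=5
14. q=(8,24) nearest=2 d=12 new=(8,18) → blocked by [4,7]×[10,17], reject
15. q=(22,4) nearest=1 d=17 new=(11,4) → blocked by [6,8]×[1,9], reject
16. q=(4,5) nearest=1 d=1 new=(4,5) → add node 5 parent=1 cost=7
17. q=(18,31) nearest=2 d=19 new=(9,18) → blocked by [4,7]×[10,17], reject
18. q=(11,29) nearest=2 d=17 new=(9,18) → blocked by [4,7]×[10,17], reject
19. q=(17,8) nearest=1 d=12 new=(11,8) → blocked by [6,8]×[1,9], reject
20. q=(21,38) nearest=2 d=26 new=(9,18) → blocked by [4,7]×[10,17], reject
21. q=(2,2) nearest=0 d=2 new=(2,2) → add node 6 parent=0 cost=2; rewire 3→6 (5<9); rewire 5→6 (5<7)
22. q=(4,30) nearest=2 d=18 new=(4,18) → add node 7 parent=2 cost=18
23. q=(10,15) nearest=7 d=6 new=(10,15) → blocked by [4,7]×[10,17], reject

Node count: 8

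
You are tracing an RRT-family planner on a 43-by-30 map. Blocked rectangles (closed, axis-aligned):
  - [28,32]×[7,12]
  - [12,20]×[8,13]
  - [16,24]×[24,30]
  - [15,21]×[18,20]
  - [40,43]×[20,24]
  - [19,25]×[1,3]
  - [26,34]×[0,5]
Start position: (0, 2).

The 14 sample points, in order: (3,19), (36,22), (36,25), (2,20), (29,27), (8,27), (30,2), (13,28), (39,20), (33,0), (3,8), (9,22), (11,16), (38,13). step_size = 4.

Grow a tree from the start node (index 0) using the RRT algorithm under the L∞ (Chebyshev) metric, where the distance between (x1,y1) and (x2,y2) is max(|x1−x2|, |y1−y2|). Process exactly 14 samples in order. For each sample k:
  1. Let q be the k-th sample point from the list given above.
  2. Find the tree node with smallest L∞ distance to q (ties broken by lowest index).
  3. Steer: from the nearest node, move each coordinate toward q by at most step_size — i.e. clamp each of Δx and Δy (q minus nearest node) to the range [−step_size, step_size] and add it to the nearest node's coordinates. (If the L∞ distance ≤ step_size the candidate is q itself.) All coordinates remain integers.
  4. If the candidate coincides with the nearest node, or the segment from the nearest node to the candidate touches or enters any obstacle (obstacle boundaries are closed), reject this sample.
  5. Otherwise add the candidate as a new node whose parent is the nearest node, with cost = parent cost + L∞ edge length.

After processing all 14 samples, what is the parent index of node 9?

Parent of node 9: 5

1. q=(3,19) nearest=0 d=17 new=(3,6) → add node 1 parent=0 cost=4
2. q=(36,22) nearest=1 d=33 new=(7,10) → add node 2 parent=1 cost=8
3. q=(36,25) nearest=2 d=29 new=(11,14) → add node 3 parent=2 cost=12
4. q=(2,20) nearest=3 d=9 new=(7,18) → add node 4 parent=3 cost=16
5. q=(29,27) nearest=3 d=18 new=(15,18) → blocked by [15,21]×[18,20], reject
6. q=(8,27) nearest=4 d=9 new=(8,22) → add node 5 parent=4 cost=20
7. q=(30,2) nearest=3 d=19 new=(15,10) → blocked by [12,20]×[8,13], reject
8. q=(13,28) nearest=5 d=6 new=(12,26) → add node 6 parent=5 cost=24
9. q=(39,20) nearest=6 d=27 new=(16,22) → add node 7 parent=6 cost=28
10. q=(33,0) nearest=3 d=22 new=(15,10) → blocked by [12,20]×[8,13], reject
11. q=(3,8) nearest=1 d=2 new=(3,8) → add node 8 parent=1 cost=6
12. q=(9,22) nearest=5 d=1 new=(9,22) → add node 9 parent=5 cost=21
13. q=(11,16) nearest=3 d=2 new=(11,16) → add node 10 parent=3 cost=14
14. q=(38,13) nearest=7 d=22 new=(20,18) → blocked by [15,21]×[18,20], reject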